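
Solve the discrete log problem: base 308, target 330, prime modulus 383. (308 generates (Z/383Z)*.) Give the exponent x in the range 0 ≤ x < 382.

276

Baby-step giant-step with m = ceil(sqrt(382)) = 20.
Baby table (308^j mod 383 for j=0..19):
  0:1  1:308  2:263  3:191  4:229  5:60  6:96  7:77
  8:353  9:335  10:153  11:15  12:24  13:115  14:184  15:371
  16:134  17:291  18:6  19:316
Giant step factor: 308^(-20) ≡ 25 (mod 383).
Scan 330·25^i mod 383 for i = 0, 1, …:
  i=0: 330   i=1: 207   i=2: 196   i=3: 304
  i=4: 323   i=5: 32   i=6: 34   i=7: 84
  i=8: 185   i=9: 29   i=10: 342   i=11: 124
  i=12: 36   i=13: 134
Match at i=13, j=16: x = 13·20 + 16 = 276.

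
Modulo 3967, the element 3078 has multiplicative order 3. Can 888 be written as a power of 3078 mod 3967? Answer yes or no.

yes

⟨3078⟩ has order 3; its elements mod 3967 are {1, 888, 3078}.
888 is in this set.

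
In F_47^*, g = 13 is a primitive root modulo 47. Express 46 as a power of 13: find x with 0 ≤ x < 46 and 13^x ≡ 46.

Baby-step giant-step with m = ceil(sqrt(46)) = 7.
Baby table (13^j mod 47 for j=0..6):
  0:1  1:13  2:28  3:35  4:32  5:40  6:3
Giant step factor: 13^(-7) ≡ 41 (mod 47).
Scan 46·41^i mod 47 for i = 0, 1, …:
  i=0: 46   i=1: 6   i=2: 11   i=3: 28
Match at i=3, j=2: x = 3·7 + 2 = 23.

23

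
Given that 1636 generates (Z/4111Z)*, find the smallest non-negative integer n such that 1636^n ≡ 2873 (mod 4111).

Baby-step giant-step with m = ceil(sqrt(4110)) = 65.
Baby table (1636^j mod 4111 for j=0..64):
  0:1  1:1636  2:235  3:2137  4:1782  5:653  6:3559  7:1348
  8:1832  9:233  10:2976  11:1312  12:490  13:4106  14:42  15:2936
  16:1648  17:3423  18:846  19:2760  20:1482  21:3173  22:2946  23:1564
  24:1662  25:1661  26:25  27:3901  28:1764  29:4093  30:3440  31:3992
  32:2644  33:812  34:579  35:1714  36:402  37:4023  38:4028  39:3986
  40:1050  41:3513  42:90  43:3355  44:595  45:3224  46:51  47:1216
  48:3763  49:2101  50:440  51:415  52:625  53:2972  54:2990  55:3661
  56:3780  57:1136  58:324  59:3856  60:2142  61:1740  62:1828  63:1911
  64:2036
Giant step factor: 1636^(-65) ≡ 1797 (mod 4111).
Scan 2873·1797^i mod 4111 for i = 0, 1, …:
  i=0: 2873   i=1: 3476   i=2: 1763   i=3: 2641
  i=4: 1783   i=5: 1582   i=6: 2153   i=7: 490
Match at i=7, j=12: n = 7·65 + 12 = 467.

467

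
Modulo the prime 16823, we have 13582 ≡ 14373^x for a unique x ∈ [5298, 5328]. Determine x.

Compute 14373^5298 mod 16823 = 13094, then multiply by 14373 repeatedly:
  14373^5298=13094  14373^5299=1161  14373^5300=15460  14373^5301=8396  14373^5302=4329
  14373^5303=9263  14373^5304=16700  14373^5305=15359  14373^5306=3501  14373^5307=2280
  14373^5308=16059  14373^5309=4447  14373^5310=6154  14373^5311=12931  14373^5312=13582
Found 13582 at exponent 5312.

5312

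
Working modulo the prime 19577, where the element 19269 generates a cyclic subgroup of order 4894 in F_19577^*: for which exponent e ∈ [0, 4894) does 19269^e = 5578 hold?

344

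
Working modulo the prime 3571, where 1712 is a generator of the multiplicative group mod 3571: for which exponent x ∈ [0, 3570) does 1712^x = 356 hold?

2830

Baby-step giant-step with m = ceil(sqrt(3570)) = 60.
Baby table (1712^j mod 3571 for j=0..59):
  0:1  1:1712  2:2724  3:3333  4:3209  5:1610  6:3079  7:452
  8:2488  9:2824  10:3125  11:642  12:2807  13:2589  14:757  15:3282
  16:1601  17:1955  18:933  19:1059  20:2511  21:2919  22:1499  23:2310
  24:1623  25:338  26:154  27:2965  28:1689  29:2629  30:1388  31:1541
  32:2794  33:1759  34:1055  35:2805  36:2736  37:2451  38:187  39:2325
  40:2306  41:1917  42:155  43:1106  44:842  45:2391  46:1026  47:3151
  48:2302  49:2211  50:3543  51:2058  52:2290  53:3093  54:2994  55:1343
  56:3063  57:1628  58:1756  59:3061
Giant step factor: 1712^(-60) ≡ 340 (mod 3571).
Scan 356·340^i mod 3571 for i = 0, 1, …:
  i=0: 356   i=1: 3197   i=2: 1396   i=3: 3268
  i=4: 539   i=5: 1139   i=6: 1592   i=7: 2059
  i=8: 144   i=9: 2537     …   i=46: 1112
  i=47: 3125
Match at i=47, j=10: x = 47·60 + 10 = 2830.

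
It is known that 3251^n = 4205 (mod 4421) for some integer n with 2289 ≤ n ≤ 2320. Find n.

2310

Compute 3251^2289 mod 4421 = 4402, then multiply by 3251 repeatedly:
  3251^2289=4402  3251^2290=125  3251^2291=4064  3251^2292=2116  3251^2293=40
  3251^2294=1831  3251^2295=1915  3251^2296=897  3251^2297=2708  3251^2298=1497
  3251^2299=3647  3251^2300=3696  3251^2301=3839  3251^2302=106  3251^2303=4189
  3251^2304=1759  3251^2305=2156  3251^2306=1871  3251^2307=3746  3251^2308=2812
  3251^2309=3605  3251^2310=4205
Found 4205 at exponent 2310.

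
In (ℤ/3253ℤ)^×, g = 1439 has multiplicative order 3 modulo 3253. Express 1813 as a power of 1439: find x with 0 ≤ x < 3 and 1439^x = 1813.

Successive powers of 1439 modulo 3253:
  1439^0=1  1439^1=1439  1439^2=1813
So 1439^2 ≡ 1813 (mod 3253), giving x = 2.

2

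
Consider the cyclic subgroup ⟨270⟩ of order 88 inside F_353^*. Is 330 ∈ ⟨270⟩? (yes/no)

330 ∈ ⟨270⟩ iff 330^88 ≡ 1 (mod 353), since |⟨270⟩| = 88.
330^88 mod 353 = 352.
Since 352 ≠ 1, 330 does not lie in the subgroup.

no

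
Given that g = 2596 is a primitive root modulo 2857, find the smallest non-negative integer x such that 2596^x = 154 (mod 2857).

1847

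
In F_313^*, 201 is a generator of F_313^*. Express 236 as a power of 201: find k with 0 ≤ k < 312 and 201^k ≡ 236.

Baby-step giant-step with m = ceil(sqrt(312)) = 18.
Baby table (201^j mod 313 for j=0..17):
  0:1  1:201  2:24  3:129  4:263  5:279  6:52  7:123
  8:309  9:135  10:217  11:110  12:200  13:136  14:105  15:134
  16:16  17:86
Giant step factor: 201^(-18) ≡ 97 (mod 313).
Scan 236·97^i mod 313 for i = 0, 1, …:
  i=0: 236   i=1: 43   i=2: 102   i=3: 191
  i=4: 60   i=5: 186   i=6: 201
Match at i=6, j=1: k = 6·18 + 1 = 109.

109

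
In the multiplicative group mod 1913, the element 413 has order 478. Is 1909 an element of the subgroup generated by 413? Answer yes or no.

yes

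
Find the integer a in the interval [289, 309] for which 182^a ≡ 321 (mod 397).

Compute 182^289 mod 397 = 133, then multiply by 182 repeatedly:
  182^289=133  182^290=386  182^291=380  182^292=82  182^293=235
  182^294=291  182^295=161  182^296=321
Found 321 at exponent 296.

296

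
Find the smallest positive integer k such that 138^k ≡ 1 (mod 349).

348

The order of 138 must divide p − 1 = 348 = 2^2 · 3 · 29.
Divisors: 1, 2, 3, 4, 6, 12, 29, 58, 87, 116, 174, 348.
Check each in increasing order: 138^1 ≡ 138;  138^2 ≡ 198;  138^3 ≡ 102;  138^4 ≡ 116;  138^6 ≡ 283;  138^12 ≡ 168;  138^29 ≡ 325;  138^58 ≡ 227;  138^87 ≡ 136;  138^116 ≡ 226;  138^174 ≡ 348;  138^348 ≡ 1.
Smallest exponent giving 1 is 348.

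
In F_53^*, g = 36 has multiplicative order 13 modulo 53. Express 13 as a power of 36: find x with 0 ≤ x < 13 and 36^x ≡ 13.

Successive powers of 36 modulo 53:
  36^0=1  36^1=36  36^2=24  36^3=16  36^4=46  36^5=13
So 36^5 ≡ 13 (mod 53), giving x = 5.

5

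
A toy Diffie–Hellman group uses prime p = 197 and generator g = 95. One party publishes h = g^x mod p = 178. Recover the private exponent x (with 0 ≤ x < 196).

168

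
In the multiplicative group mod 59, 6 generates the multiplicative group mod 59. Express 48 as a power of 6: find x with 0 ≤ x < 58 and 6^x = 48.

42

Baby-step giant-step with m = ceil(sqrt(58)) = 8.
Baby table (6^j mod 59 for j=0..7):
  0:1  1:6  2:36  3:39  4:57  5:47  6:46  7:40
Giant step factor: 6^(-8) ≡ 15 (mod 59).
Scan 48·15^i mod 59 for i = 0, 1, …:
  i=0: 48   i=1: 12   i=2: 3   i=3: 45
  i=4: 26   i=5: 36
Match at i=5, j=2: x = 5·8 + 2 = 42.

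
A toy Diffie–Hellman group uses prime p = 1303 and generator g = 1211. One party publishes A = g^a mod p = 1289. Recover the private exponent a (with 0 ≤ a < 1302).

Baby-step giant-step with m = ceil(sqrt(1302)) = 37.
Baby table (1211^j mod 1303 for j=0..36):
  0:1  1:1211  2:646  3:506  4:356  5:1126  6:648  7:322
  8:345  9:835  10:57  11:1271  12:338  13:176  14:747  15:335
  16:452  17:112  18:120  19:687  20:643  21:782  22:1024  23:911
  24:883  25:853  26:1007  27:1172  28:325  29:69  30:167  31:272
  32:1036  33:1110  34:817  35:410  36:67
Giant step factor: 1211^(-37) ≡ 787 (mod 1303).
Scan 1289·787^i mod 1303 for i = 0, 1, …:
  i=0: 1289   i=1: 709   i=2: 299   i=3: 773
  i=4: 1153   i=5: 523   i=6: 1156   i=7: 278
  i=8: 1185   i=9: 950     …   i=27: 989
  i=28: 452
Match at i=28, j=16: a = 28·37 + 16 = 1052.

1052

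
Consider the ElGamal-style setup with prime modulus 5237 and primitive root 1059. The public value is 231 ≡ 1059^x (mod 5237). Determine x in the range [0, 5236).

1221

Baby-step giant-step with m = ceil(sqrt(5236)) = 73.
Baby table (1059^j mod 5237 for j=0..72):
  0:1  1:1059  2:763  3:1519  4:862  5:1620  6:3081  7:128
  8:4627  9:3398  10:663  11:359  12:3117  13:1593  14:673  15:475
  16:273  17:1072  18:4056  19:964  20:4898  21:2352  22:3193  23:3522
  24:1054  25:705  26:2941  27:3741  28:2547  29:218  30:434  31:3987
  32:1211  33:4621  34:2281  35:1322  36:1719  37:3182  38:2347  39:3135
  40:4944  41:3933  42:1632  43:78  44:4047  45:1907  46:3268  47:4392
  48:672  49:4653  50:4747  51:4790  52:3194  53:4581  54:1817  55:2224
  56:3803  57:124  58:391  59:346  60:5061  61:2148  62:1874  63:4980
  64:161  65:2915  66:2392  67:3657  68:2620  69:4207  70:3763  71:4897
  72:1293
Giant step factor: 1059^(-73) ≡ 3959 (mod 5237).
Scan 231·3959^i mod 5237 for i = 0, 1, …:
  i=0: 231   i=1: 3291   i=2: 4650   i=3: 1295
  i=4: 5119   i=5: 4168   i=6: 4562   i=7: 3782
  i=8: 355   i=9: 1929     …   i=15: 3205
  i=16: 4581
Match at i=16, j=53: x = 16·73 + 53 = 1221.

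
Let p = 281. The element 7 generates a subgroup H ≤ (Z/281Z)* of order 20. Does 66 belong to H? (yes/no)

no

66 ∈ ⟨7⟩ iff 66^20 ≡ 1 (mod 281), since |⟨7⟩| = 20.
66^20 mod 281 = 59.
Since 59 ≠ 1, 66 does not lie in the subgroup.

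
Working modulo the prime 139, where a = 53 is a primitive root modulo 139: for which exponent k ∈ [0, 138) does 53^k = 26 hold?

19

Baby-step giant-step with m = ceil(sqrt(138)) = 12.
Baby table (53^j mod 139 for j=0..11):
  0:1  1:53  2:29  3:8  4:7  5:93  6:64  7:56
  8:49  9:95  10:31  11:114
Giant step factor: 53^(-12) ≡ 77 (mod 139).
Scan 26·77^i mod 139 for i = 0, 1, …:
  i=0: 26   i=1: 56
Match at i=1, j=7: k = 1·12 + 7 = 19.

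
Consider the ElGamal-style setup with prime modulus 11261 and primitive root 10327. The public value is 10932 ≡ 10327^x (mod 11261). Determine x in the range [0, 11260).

3181

Baby-step giant-step with m = ceil(sqrt(11260)) = 107.
Baby table (10327^j mod 11261 for j=0..106):
  0:1  1:10327  2:5259  3:9151  4:65  5:6856  6:4005  7:9243
  8:4225  9:6461  10:1322  11:3962  12:4361  13:3308  14:7103  15:9788
  16:1940  17:1061  18:11255  19:5604  20:2229  21:1399  22:10871  23:3908
  24:9753  25:847  26:8433  27:6278  28:3329  29:10011  30:7617  31:2674
  32:2426  33:8838  34:10882  35:4895  36:36  37:159  38:9148  39:2867
  40:2340  41:10335  42:9048  43:6179  44:5707  45:7376  46:2548  47:7500
  48:10603  49:6478  50:7966  51:3277  52:2274  53:4413  54:11045  55:10307
  56:1417  57:5320  58:8482  59:5556  60:2017  61:7970  62:10802  63:788
  64:7234  65:44  66:3948  67:6176  68:8509  69:2860  70:8878  71:7305
  72:1296  73:5724  74:2759  75:1863  76:5413  77:447  78:10420  79:8485
  80:2754  81:6533  82:1640  83:10997  84:10095  85:7988  86:5251  87:5362
  88:3037  89:1214  90:3485  91:10700  92:5968  93:83  94:1305  95:8579
  96:5046  97:5395  98:5998  99:5846  100:1421  101:1584  102:6996  103:8377
  104:2277  105:1611  106:4300
Giant step factor: 10327^(-107) ≡ 3143 (mod 11261).
Scan 10932·3143^i mod 11261 for i = 0, 1, …:
  i=0: 10932   i=1: 1965   i=2: 4967   i=3: 3535
  i=4: 7159   i=5: 1259   i=6: 4426   i=7: 3583
  i=8: 369   i=9: 11145     …   i=28: 11121
  i=29: 10420
Match at i=29, j=78: x = 29·107 + 78 = 3181.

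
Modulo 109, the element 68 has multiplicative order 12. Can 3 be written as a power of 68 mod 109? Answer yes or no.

⟨68⟩ has order 12; its elements mod 109 are {1, 8, 33, 41, 45, 46, 63, 64, 68, 76, 101, 108}.
3 is not in this set.

no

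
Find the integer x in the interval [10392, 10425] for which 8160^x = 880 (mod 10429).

Compute 8160^10392 mod 10429 = 880, then multiply by 8160 repeatedly:
  8160^10392=880
Found 880 at exponent 10392.

10392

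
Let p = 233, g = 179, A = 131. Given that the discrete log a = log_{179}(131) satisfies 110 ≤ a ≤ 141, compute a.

140

Compute 179^110 mod 233 = 55, then multiply by 179 repeatedly:
  179^110=55  179^111=59  179^112=76  179^113=90  179^114=33
  179^115=82  179^116=232  179^117=54  179^118=113  179^119=189
  179^120=46  179^121=79  179^122=161  179^123=160  179^124=214
  179^125=94  179^126=50  179^127=96  179^128=175  179^129=103
  179^130=30  179^131=11  179^132=105  179^133=155  179^134=18
  179^135=193  179^136=63  179^137=93  179^138=104  179^139=209
  179^140=131
Found 131 at exponent 140.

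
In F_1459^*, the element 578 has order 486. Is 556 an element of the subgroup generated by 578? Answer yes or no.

556 ∈ ⟨578⟩ iff 556^486 ≡ 1 (mod 1459), since |⟨578⟩| = 486.
556^486 mod 1459 = 1119.
Since 1119 ≠ 1, 556 does not lie in the subgroup.

no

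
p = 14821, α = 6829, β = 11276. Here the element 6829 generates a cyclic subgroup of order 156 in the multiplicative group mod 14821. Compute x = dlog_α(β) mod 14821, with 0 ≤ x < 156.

15

Successive powers of 6829 modulo 14821:
  6829^0=1  6829^1=6829  6829^2=8375  6829^3=13457  6829^4=7653  6829^5=3491
  6829^6=7871  6829^7=10113  6829^8=10638  6829^9=9181  6829^10=4219  6829^11=14348
  6829^12=861  6829^13=10653  6829^14=7869  6829^15=11276
So 6829^15 ≡ 11276 (mod 14821), giving x = 15.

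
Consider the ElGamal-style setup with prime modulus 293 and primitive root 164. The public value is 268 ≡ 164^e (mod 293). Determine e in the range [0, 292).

Baby-step giant-step with m = ceil(sqrt(292)) = 18.
Baby table (164^j mod 293 for j=0..17):
  0:1  1:164  2:233  3:122  4:84  5:5  6:234  7:286
  8:24  9:127  10:25  11:291  12:258  13:120  14:49  15:125
  16:283  17:118
Giant step factor: 164^(-18) ≡ 21 (mod 293).
Scan 268·21^i mod 293 for i = 0, 1, …:
  i=0: 268   i=1: 61   i=2: 109   i=3: 238
  i=4: 17   i=5: 64   i=6: 172   i=7: 96
  i=8: 258
Match at i=8, j=12: e = 8·18 + 12 = 156.

156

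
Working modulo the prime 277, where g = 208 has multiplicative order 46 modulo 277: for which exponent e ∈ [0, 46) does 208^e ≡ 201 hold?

8

Baby-step giant-step with m = ceil(sqrt(46)) = 7.
Baby table (208^j mod 277 for j=0..6):
  0:1  1:208  2:52  3:13  4:211  5:122  6:169
Giant step factor: 208^(-7) ≡ 41 (mod 277).
Scan 201·41^i mod 277 for i = 0, 1, …:
  i=0: 201   i=1: 208
Match at i=1, j=1: e = 1·7 + 1 = 8.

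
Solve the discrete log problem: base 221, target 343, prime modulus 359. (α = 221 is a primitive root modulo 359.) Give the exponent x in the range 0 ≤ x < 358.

Baby-step giant-step with m = ceil(sqrt(358)) = 19.
Baby table (221^j mod 359 for j=0..18):
  0:1  1:221  2:17  3:167  4:289  5:326  6:246  7:157
  8:233  9:156  10:12  11:139  12:204  13:209  14:237  15:322
  16:80  17:89  18:283
Giant step factor: 221^(-19) ≡ 14 (mod 359).
Scan 343·14^i mod 359 for i = 0, 1, …:
  i=0: 343   i=1: 135   i=2: 95   i=3: 253
  i=4: 311   i=5: 46   i=6: 285   i=7: 41
  i=8: 215   i=9: 138     …   i=17: 165
  i=18: 156
Match at i=18, j=9: x = 18·19 + 9 = 351.

351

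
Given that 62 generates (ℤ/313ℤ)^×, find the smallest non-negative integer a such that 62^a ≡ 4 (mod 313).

124

Baby-step giant-step with m = ceil(sqrt(312)) = 18.
Baby table (62^j mod 313 for j=0..17):
  0:1  1:62  2:88  3:135  4:232  5:299  6:71  7:20
  8:301  9:195  10:196  11:258  12:33  13:168  14:87  15:73
  16:144  17:164
Giant step factor: 62^(-18) ≡ 278 (mod 313).
Scan 4·278^i mod 313 for i = 0, 1, …:
  i=0: 4   i=1: 173   i=2: 205   i=3: 24
  i=4: 99   i=5: 291   i=6: 144
Match at i=6, j=16: a = 6·18 + 16 = 124.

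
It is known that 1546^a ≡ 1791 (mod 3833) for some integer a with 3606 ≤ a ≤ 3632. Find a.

3622

Compute 1546^3606 mod 3833 = 2881, then multiply by 1546 repeatedly:
  1546^3606=2881  1546^3607=80  1546^3608=1024  1546^3609=75  1546^3610=960
  1546^3611=789  1546^3612=900  1546^3613=21  1546^3614=1802  1546^3615=3134
  1546^3616=252  1546^3617=2459  1546^3618=3111  1546^3619=3024  1546^3620=2677
  1546^3621=2835  1546^3622=1791
Found 1791 at exponent 3622.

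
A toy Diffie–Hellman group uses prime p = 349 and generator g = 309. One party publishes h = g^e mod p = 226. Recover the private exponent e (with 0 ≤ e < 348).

232

Baby-step giant-step with m = ceil(sqrt(348)) = 19.
Baby table (309^j mod 349 for j=0..18):
  0:1  1:309  2:204  3:216  4:85  5:90  6:239  7:212
  8:245  9:321  10:73  11:221  12:234  13:63  14:272  15:288
  16:346  17:120  18:86
Giant step factor: 309^(-19) ≡ 7 (mod 349).
Scan 226·7^i mod 349 for i = 0, 1, …:
  i=0: 226   i=1: 186   i=2: 255   i=3: 40
  i=4: 280   i=5: 215   i=6: 109   i=7: 65
  i=8: 106   i=9: 44   i=10: 308   i=11: 62
  i=12: 85
Match at i=12, j=4: e = 12·19 + 4 = 232.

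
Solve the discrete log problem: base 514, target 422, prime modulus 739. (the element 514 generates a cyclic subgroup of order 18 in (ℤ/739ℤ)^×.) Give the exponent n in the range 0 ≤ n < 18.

Successive powers of 514 modulo 739:
  514^0=1  514^1=514  514^2=373  514^3=321  514^4=197  514^5=15
  514^6=320  514^7=422
So 514^7 ≡ 422 (mod 739), giving n = 7.

7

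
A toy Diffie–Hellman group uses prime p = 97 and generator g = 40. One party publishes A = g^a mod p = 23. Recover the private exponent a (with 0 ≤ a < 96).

Successive powers of 40 modulo 97:
  40^0=1  40^1=40  40^2=48  40^3=77  40^4=73  40^5=10
  40^6=12  40^7=92  40^8=91  40^9=51  40^10=3  40^11=23
So 40^11 ≡ 23 (mod 97), giving a = 11.

11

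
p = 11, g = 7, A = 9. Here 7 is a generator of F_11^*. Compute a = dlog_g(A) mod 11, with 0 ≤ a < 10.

8

Successive powers of 7 modulo 11:
  7^0=1  7^1=7  7^2=5  7^3=2  7^4=3  7^5=10
  7^6=4  7^7=6  7^8=9
So 7^8 ≡ 9 (mod 11), giving a = 8.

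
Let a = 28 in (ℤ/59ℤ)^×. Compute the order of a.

The order of 28 must divide p − 1 = 58 = 2 · 29.
Divisors: 1, 2, 29, 58.
Check each in increasing order: 28^1 ≡ 28;  28^2 ≡ 17;  28^29 ≡ 1.
Smallest exponent giving 1 is 29.

29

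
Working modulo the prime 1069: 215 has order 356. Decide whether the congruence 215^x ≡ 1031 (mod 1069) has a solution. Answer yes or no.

1031 ∈ ⟨215⟩ iff 1031^356 ≡ 1 (mod 1069), since |⟨215⟩| = 356.
1031^356 mod 1069 = 982.
Since 982 ≠ 1, 1031 does not lie in the subgroup.

no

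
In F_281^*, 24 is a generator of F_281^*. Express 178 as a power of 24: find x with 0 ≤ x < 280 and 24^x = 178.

Baby-step giant-step with m = ceil(sqrt(280)) = 17.
Baby table (24^j mod 281 for j=0..16):
  0:1  1:24  2:14  3:55  4:196  5:208  6:215  7:102
  8:200  9:23  10:271  11:41  12:141  13:12  14:7  15:168
  16:98
Giant step factor: 24^(-17) ≡ 127 (mod 281).
Scan 178·127^i mod 281 for i = 0, 1, …:
  i=0: 178   i=1: 126   i=2: 266   i=3: 62
  i=4: 6   i=5: 200
Match at i=5, j=8: x = 5·17 + 8 = 93.

93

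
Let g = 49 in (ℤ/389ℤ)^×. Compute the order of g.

The order of 49 must divide p − 1 = 388 = 2^2 · 97.
Divisors: 1, 2, 4, 97, 194, 388.
Check each in increasing order: 49^1 ≡ 49;  49^2 ≡ 67;  49^4 ≡ 210;  49^97 ≡ 1.
Smallest exponent giving 1 is 97.

97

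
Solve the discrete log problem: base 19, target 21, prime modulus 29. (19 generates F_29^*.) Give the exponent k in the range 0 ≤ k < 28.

5

Successive powers of 19 modulo 29:
  19^0=1  19^1=19  19^2=13  19^3=15  19^4=24  19^5=21
So 19^5 ≡ 21 (mod 29), giving k = 5.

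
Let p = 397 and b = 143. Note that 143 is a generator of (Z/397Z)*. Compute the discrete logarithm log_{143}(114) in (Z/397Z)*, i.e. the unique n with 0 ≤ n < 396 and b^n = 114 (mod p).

349

Baby-step giant-step with m = ceil(sqrt(396)) = 20.
Baby table (143^j mod 397 for j=0..19):
  0:1  1:143  2:202  3:302  4:310  5:263  6:291  7:325
  8:26  9:145  10:91  11:309  12:120  13:89  14:23  15:113
  16:279  17:197  18:381  19:94
Giant step factor: 143^(-20) ≡ 319 (mod 397).
Scan 114·319^i mod 397 for i = 0, 1, …:
  i=0: 114   i=1: 239   i=2: 17   i=3: 262
  i=4: 208   i=5: 53   i=6: 233   i=7: 88
  i=8: 282   i=9: 236     …   i=16: 217
  i=17: 145
Match at i=17, j=9: n = 17·20 + 9 = 349.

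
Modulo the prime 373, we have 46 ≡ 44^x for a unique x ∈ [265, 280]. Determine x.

Compute 44^265 mod 373 = 368, then multiply by 44 repeatedly:
  44^265=368  44^266=153  44^267=18  44^268=46
Found 46 at exponent 268.

268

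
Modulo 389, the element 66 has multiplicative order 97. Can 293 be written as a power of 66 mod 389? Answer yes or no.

no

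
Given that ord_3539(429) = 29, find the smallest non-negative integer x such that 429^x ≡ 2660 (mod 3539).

18

Successive powers of 429 modulo 3539:
  429^0=1  429^1=429  429^2=13  429^3=2038  429^4=169  429^5=1721
  429^6=2197  429^7=1139  429^8=249  429^9=651  429^10=3237  429^11=1385
  429^12=3152  429^13=310  429^14=2047  429^15=491  429^16=1838  429^17=2844
  429^18=2660
So 429^18 ≡ 2660 (mod 3539), giving x = 18.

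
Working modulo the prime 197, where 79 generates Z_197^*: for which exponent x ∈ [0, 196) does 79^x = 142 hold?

Baby-step giant-step with m = ceil(sqrt(196)) = 14.
Baby table (79^j mod 197 for j=0..13):
  0:1  1:79  2:134  3:145  4:29  5:124  6:143  7:68
  8:53  9:50  10:10  11:2  12:158  13:71
Giant step factor: 79^(-14) ≡ 161 (mod 197).
Scan 142·161^i mod 197 for i = 0, 1, …:
  i=0: 142   i=1: 10
Match at i=1, j=10: x = 1·14 + 10 = 24.

24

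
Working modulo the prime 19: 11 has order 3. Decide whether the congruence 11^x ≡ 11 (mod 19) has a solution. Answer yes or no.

yes

⟨11⟩ has order 3; its elements mod 19 are {1, 7, 11}.
11 is in this set.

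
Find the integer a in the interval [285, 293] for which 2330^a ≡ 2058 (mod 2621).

Compute 2330^285 mod 2621 = 1049, then multiply by 2330 repeatedly:
  2330^285=1049  2330^286=1398  2330^287=2058
Found 2058 at exponent 287.

287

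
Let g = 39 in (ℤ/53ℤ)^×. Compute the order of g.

The order of 39 must divide p − 1 = 52 = 2^2 · 13.
Divisors: 1, 2, 4, 13, 26, 52.
Check each in increasing order: 39^1 ≡ 39;  39^2 ≡ 37;  39^4 ≡ 44;  39^13 ≡ 30;  39^26 ≡ 52;  39^52 ≡ 1.
Smallest exponent giving 1 is 52.

52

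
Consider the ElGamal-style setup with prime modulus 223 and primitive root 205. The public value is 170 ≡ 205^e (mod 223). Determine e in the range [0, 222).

109

Baby-step giant-step with m = ceil(sqrt(222)) = 15.
Baby table (205^j mod 223 for j=0..14):
  0:1  1:205  2:101  3:189  4:166  5:134  6:41  7:154
  8:127  9:167  10:116  11:142  12:120  13:70  14:78
Giant step factor: 205^(-15) ≡ 125 (mod 223).
Scan 170·125^i mod 223 for i = 0, 1, …:
  i=0: 170   i=1: 65   i=2: 97   i=3: 83
  i=4: 117   i=5: 130   i=6: 194   i=7: 166
Match at i=7, j=4: e = 7·15 + 4 = 109.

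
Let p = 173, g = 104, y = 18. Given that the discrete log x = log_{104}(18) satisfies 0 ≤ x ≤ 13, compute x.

3

Compute 104^0 mod 173 = 1, then multiply by 104 repeatedly:
  104^0=1  104^1=104  104^2=90  104^3=18
Found 18 at exponent 3.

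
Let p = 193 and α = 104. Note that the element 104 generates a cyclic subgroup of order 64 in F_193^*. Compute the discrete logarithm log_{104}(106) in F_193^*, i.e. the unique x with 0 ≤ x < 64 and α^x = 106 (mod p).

Successive powers of 104 modulo 193:
  104^0=1  104^1=104  104^2=8  104^3=60  104^4=64  104^5=94
  104^6=126  104^7=173  104^8=43  104^9=33  104^10=151  104^11=71
  104^12=50  104^13=182  104^14=14  104^15=105  104^16=112  104^17=68
  104^18=124  104^19=158  104^20=27  104^21=106
So 104^21 ≡ 106 (mod 193), giving x = 21.

21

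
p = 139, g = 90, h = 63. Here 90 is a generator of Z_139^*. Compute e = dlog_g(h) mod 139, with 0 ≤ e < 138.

Baby-step giant-step with m = ceil(sqrt(138)) = 12.
Baby table (90^j mod 139 for j=0..11):
  0:1  1:90  2:38  3:84  4:54  5:134  6:106  7:88
  8:136  9:8  10:25  11:26
Giant step factor: 90^(-12) ≡ 6 (mod 139).
Scan 63·6^i mod 139 for i = 0, 1, …:
  i=0: 63   i=1: 100   i=2: 44   i=3: 125
  i=4: 55   i=5: 52   i=6: 34   i=7: 65
  i=8: 112   i=9: 116   i=10: 1
Match at i=10, j=0: e = 10·12 + 0 = 120.

120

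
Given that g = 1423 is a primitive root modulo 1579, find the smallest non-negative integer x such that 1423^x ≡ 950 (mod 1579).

793

Baby-step giant-step with m = ceil(sqrt(1578)) = 40.
Baby table (1423^j mod 1579 for j=0..39):
  0:1  1:1423  2:651  3:1079  4:629  5:1353  6:518  7:1300
  8:891  9:1535  10:548  11:1357  12:1473  13:746  14:470  15:893
  16:1223  17:271  18:357  19:1152  20:294  21:1506  22:335  23:1426
  24:183  25:1453  26:708  27:82  28:1419  29:1275  30:54  31:1050
  32:416  33:1422  34:807  35:428  36:1129  37:724  38:744  39:782
Giant step factor: 1423^(-40) ≡ 1108 (mod 1579).
Scan 950·1108^i mod 1579 for i = 0, 1, …:
  i=0: 950   i=1: 986   i=2: 1399   i=3: 1093
  i=4: 1530   i=5: 973   i=6: 1206   i=7: 414
  i=8: 802   i=9: 1218     …   i=18: 1053
  i=19: 1422
Match at i=19, j=33: x = 19·40 + 33 = 793.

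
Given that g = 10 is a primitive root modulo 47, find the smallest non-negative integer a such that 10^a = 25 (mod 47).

Baby-step giant-step with m = ceil(sqrt(46)) = 7.
Baby table (10^j mod 47 for j=0..6):
  0:1  1:10  2:6  3:13  4:36  5:31  6:28
Giant step factor: 10^(-7) ≡ 23 (mod 47).
Scan 25·23^i mod 47 for i = 0, 1, …:
  i=0: 25   i=1: 11   i=2: 18   i=3: 38
  i=4: 28
Match at i=4, j=6: a = 4·7 + 6 = 34.

34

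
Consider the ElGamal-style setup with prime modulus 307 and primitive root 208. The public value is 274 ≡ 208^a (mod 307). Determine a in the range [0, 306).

136

Baby-step giant-step with m = ceil(sqrt(306)) = 18.
Baby table (208^j mod 307 for j=0..17):
  0:1  1:208  2:284  3:128  4:222  5:126  6:113  7:172
  8:164  9:35  10:219  11:116  12:182  13:95  14:112  15:271
  16:187  17:214
Giant step factor: 208^(-18) ≡ 102 (mod 307).
Scan 274·102^i mod 307 for i = 0, 1, …:
  i=0: 274   i=1: 11   i=2: 201   i=3: 240
  i=4: 227   i=5: 129   i=6: 264   i=7: 219
Match at i=7, j=10: a = 7·18 + 10 = 136.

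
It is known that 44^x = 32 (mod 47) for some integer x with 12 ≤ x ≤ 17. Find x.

16

Compute 44^12 mod 47 = 12, then multiply by 44 repeatedly:
  44^12=12  44^13=11  44^14=14  44^15=5  44^16=32
Found 32 at exponent 16.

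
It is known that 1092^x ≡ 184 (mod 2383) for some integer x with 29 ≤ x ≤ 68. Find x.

32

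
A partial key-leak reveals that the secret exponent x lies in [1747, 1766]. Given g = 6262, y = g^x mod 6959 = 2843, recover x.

Compute 6262^1747 mod 6959 = 1406, then multiply by 6262 repeatedly:
  6262^1747=1406  6262^1748=1237  6262^1749=727  6262^1750=1288  6262^1751=6934
  6262^1752=3507  6262^1753=5189  6262^1754=1947  6262^1755=6905  6262^1756=2843
Found 2843 at exponent 1756.

1756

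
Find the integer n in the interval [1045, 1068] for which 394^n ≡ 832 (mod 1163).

Compute 394^1045 mod 1163 = 173, then multiply by 394 repeatedly:
  394^1045=173  394^1046=708  394^1047=995  394^1048=99  394^1049=627
  394^1050=482  394^1051=339  394^1052=984  394^1053=417  394^1054=315
  394^1055=832
Found 832 at exponent 1055.

1055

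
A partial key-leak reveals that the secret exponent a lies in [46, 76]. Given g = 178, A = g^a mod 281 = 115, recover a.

47

Compute 178^46 mod 281 = 78, then multiply by 178 repeatedly:
  178^46=78  178^47=115
Found 115 at exponent 47.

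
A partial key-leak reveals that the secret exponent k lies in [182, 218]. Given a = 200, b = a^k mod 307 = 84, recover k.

205

Compute 200^182 mod 307 = 26, then multiply by 200 repeatedly:
  200^182=26  200^183=288  200^184=191  200^185=132  200^186=305
  200^187=214  200^188=127  200^189=226  200^190=71  200^191=78
  200^192=250  200^193=266  200^194=89  200^195=301  200^196=28
  200^197=74  200^198=64  200^199=213  200^200=234  200^201=136
  200^202=184  200^203=267  200^204=289  200^205=84
Found 84 at exponent 205.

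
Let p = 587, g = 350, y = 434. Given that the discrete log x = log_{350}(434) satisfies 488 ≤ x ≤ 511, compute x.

501

Compute 350^488 mod 587 = 152, then multiply by 350 repeatedly:
  350^488=152  350^489=370  350^490=360  350^491=382  350^492=451
  350^493=534  350^494=234  350^495=307  350^496=29  350^497=171
  350^498=563  350^499=405  350^500=283  350^501=434
Found 434 at exponent 501.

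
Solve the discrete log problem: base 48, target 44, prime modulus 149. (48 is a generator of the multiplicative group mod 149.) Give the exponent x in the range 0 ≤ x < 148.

37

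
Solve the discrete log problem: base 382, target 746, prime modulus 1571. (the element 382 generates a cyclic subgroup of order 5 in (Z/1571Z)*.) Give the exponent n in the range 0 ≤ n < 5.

Successive powers of 382 modulo 1571:
  382^0=1  382^1=382  382^2=1392  382^3=746
So 382^3 ≡ 746 (mod 1571), giving n = 3.

3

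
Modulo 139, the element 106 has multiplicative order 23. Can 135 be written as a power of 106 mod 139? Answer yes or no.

no

⟨106⟩ has order 23; its elements mod 139 are {1, 6, 34, 36, 44, 45, 52, 55, 57, 63, 64, 65, 77, 79, 80, 91, 100, 106, 112, 116, 125, 129, 131}.
135 is not in this set.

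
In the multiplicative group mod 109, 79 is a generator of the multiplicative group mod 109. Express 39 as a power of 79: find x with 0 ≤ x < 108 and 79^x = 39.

85

Baby-step giant-step with m = ceil(sqrt(108)) = 11.
Baby table (79^j mod 109 for j=0..10):
  0:1  1:79  2:28  3:32  4:21  5:24  6:43  7:18
  8:5  9:68  10:31
Giant step factor: 79^(-11) ≡ 62 (mod 109).
Scan 39·62^i mod 109 for i = 0, 1, …:
  i=0: 39   i=1: 20   i=2: 41   i=3: 35
  i=4: 99   i=5: 34   i=6: 37   i=7: 5
Match at i=7, j=8: x = 7·11 + 8 = 85.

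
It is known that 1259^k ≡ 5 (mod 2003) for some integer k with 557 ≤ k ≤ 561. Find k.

557

Compute 1259^557 mod 2003 = 5, then multiply by 1259 repeatedly:
  1259^557=5
Found 5 at exponent 557.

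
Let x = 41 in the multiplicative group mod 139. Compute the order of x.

69

The order of 41 must divide p − 1 = 138 = 2 · 3 · 23.
Divisors: 1, 2, 3, 6, 23, 46, 69, 138.
Check each in increasing order: 41^1 ≡ 41;  41^2 ≡ 13;  41^3 ≡ 116;  41^6 ≡ 112;  41^23 ≡ 96;  41^46 ≡ 42;  41^69 ≡ 1.
Smallest exponent giving 1 is 69.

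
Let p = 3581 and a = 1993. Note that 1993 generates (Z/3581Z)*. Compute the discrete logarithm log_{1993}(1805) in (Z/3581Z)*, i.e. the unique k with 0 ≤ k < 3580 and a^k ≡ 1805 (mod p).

1904

Baby-step giant-step with m = ceil(sqrt(3580)) = 60.
Baby table (1993^j mod 3581 for j=0..59):
  0:1  1:1993  2:720  3:2560  4:2736  5:2566  6:370  7:3305
  8:1406  9:1816  10:2478  11:455  12:822  13:1729  14:975  15:2273
  16:124  17:43  18:3336  19:2312  20:2650  21:3056  22:2908  23:1586
  24:2456  25:3162  26:2887  27:2705  28:1660  29:3117  30:2727  31:2534
  32:1052  33:1751  34:1849  35:208  36:2729  37:2939  38:2492  39:3290
  40:159  41:1759  42:3469  43:2387  44:1723  45:3341  46:1534  47:2669
  48:1532  49:2264  50:92  51:725  52:1782  53:2755  54:1042  55:3307
  56:1811  57:3256  58:436  59:2346
Giant step factor: 1993^(-60) ≡ 916 (mod 3581).
Scan 1805·916^i mod 3581 for i = 0, 1, …:
  i=0: 1805   i=1: 2539   i=2: 1655   i=3: 1217
  i=4: 1081   i=5: 1840   i=6: 2370   i=7: 834
  i=8: 1191   i=9: 2332     …   i=30: 2758
  i=31: 1723
Match at i=31, j=44: k = 31·60 + 44 = 1904.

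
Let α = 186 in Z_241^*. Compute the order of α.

240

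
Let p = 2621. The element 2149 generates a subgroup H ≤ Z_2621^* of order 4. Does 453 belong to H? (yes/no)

no

⟨2149⟩ has order 4; its elements mod 2621 are {1, 472, 2149, 2620}.
453 is not in this set.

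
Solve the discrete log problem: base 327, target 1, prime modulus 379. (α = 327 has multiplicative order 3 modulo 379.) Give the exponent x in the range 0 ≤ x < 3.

0

Successive powers of 327 modulo 379:
  327^0=1
So 327^0 ≡ 1 (mod 379), giving x = 0.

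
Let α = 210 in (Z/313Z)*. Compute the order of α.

26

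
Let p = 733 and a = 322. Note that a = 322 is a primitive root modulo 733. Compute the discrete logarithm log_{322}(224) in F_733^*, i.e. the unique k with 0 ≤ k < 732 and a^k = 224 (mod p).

Baby-step giant-step with m = ceil(sqrt(732)) = 28.
Baby table (322^j mod 733 for j=0..27):
  0:1  1:322  2:331  3:297  4:344  5:85  6:249  7:281
  8:323  9:653  10:628  11:641  12:429  13:334  14:530  15:604
  16:243  17:548  18:536  19:337  20:30  21:131  22:401  23:114
  24:58  25:351  26:140  27:367
Giant step factor: 322^(-28) ≡ 560 (mod 733).
Scan 224·560^i mod 733 for i = 0, 1, …:
  i=0: 224   i=1: 97   i=2: 78   i=3: 433
  i=4: 590   i=5: 550   i=6: 140
Match at i=6, j=26: k = 6·28 + 26 = 194.

194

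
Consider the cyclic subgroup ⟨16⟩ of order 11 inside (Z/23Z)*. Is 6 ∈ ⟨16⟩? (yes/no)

yes

⟨16⟩ has order 11; its elements mod 23 are {1, 2, 3, 4, 6, 8, 9, 12, 13, 16, 18}.
6 is in this set.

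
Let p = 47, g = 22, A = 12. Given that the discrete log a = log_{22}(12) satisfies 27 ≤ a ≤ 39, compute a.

28

Compute 22^27 mod 47 = 39, then multiply by 22 repeatedly:
  22^27=39  22^28=12
Found 12 at exponent 28.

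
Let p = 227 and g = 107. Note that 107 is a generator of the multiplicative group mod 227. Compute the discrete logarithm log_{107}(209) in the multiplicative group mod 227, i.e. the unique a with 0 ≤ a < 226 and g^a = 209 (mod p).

Baby-step giant-step with m = ceil(sqrt(226)) = 16.
Baby table (107^j mod 227 for j=0..15):
  0:1  1:107  2:99  3:151  4:40  5:194  6:101  7:138
  8:11  9:42  10:181  11:72  12:213  13:91  14:203  15:156
Giant step factor: 107^(-16) ≡ 212 (mod 227).
Scan 209·212^i mod 227 for i = 0, 1, …:
  i=0: 209   i=1: 43   i=2: 36   i=3: 141
  i=4: 155   i=5: 172   i=6: 144   i=7: 110
  i=8: 166   i=9: 7   i=10: 122   i=11: 213
Match at i=11, j=12: a = 11·16 + 12 = 188.

188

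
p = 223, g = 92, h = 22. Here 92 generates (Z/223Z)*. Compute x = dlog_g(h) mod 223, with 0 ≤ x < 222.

Baby-step giant-step with m = ceil(sqrt(222)) = 15.
Baby table (92^j mod 223 for j=0..14):
  0:1  1:92  2:213  3:195  4:100  5:57  6:115  7:99
  8:188  9:125  10:127  11:88  12:68  13:12  14:212
Giant step factor: 92^(-15) ≡ 13 (mod 223).
Scan 22·13^i mod 223 for i = 0, 1, …:
  i=0: 22   i=1: 63   i=2: 150   i=3: 166
  i=4: 151   i=5: 179   i=6: 97   i=7: 146
  i=8: 114   i=9: 144   i=10: 88
Match at i=10, j=11: x = 10·15 + 11 = 161.

161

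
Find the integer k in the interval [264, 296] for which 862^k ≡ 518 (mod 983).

Compute 862^264 mod 983 = 262, then multiply by 862 repeatedly:
  862^264=262  862^265=737  862^266=276  862^267=26  862^268=786
  862^269=245  862^270=828  862^271=78  862^272=392  862^273=735
  862^274=518
Found 518 at exponent 274.

274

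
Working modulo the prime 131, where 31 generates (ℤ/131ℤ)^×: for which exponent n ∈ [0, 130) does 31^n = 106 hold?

113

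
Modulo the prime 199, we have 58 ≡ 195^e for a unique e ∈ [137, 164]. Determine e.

154

Compute 195^137 mod 199 = 110, then multiply by 195 repeatedly:
  195^137=110  195^138=157  195^139=168  195^140=124  195^141=101
  195^142=193  195^143=24  195^144=103  195^145=185  195^146=56
  195^147=174  195^148=100  195^149=197  195^150=8  195^151=167
  195^152=128  195^153=85  195^154=58
Found 58 at exponent 154.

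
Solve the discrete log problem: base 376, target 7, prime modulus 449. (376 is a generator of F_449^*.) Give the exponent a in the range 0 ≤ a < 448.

Baby-step giant-step with m = ceil(sqrt(448)) = 22.
Baby table (376^j mod 449 for j=0..21):
  0:1  1:376  2:390  3:266  4:338  5:21  6:263  7:108
  8:198  9:363  10:441  11:135  12:23  13:117  14:439  15:281
  16:141  17:34  18:212  19:239  20:64  21:267
Giant step factor: 376^(-22) ≡ 61 (mod 449).
Scan 7·61^i mod 449 for i = 0, 1, …:
  i=0: 7   i=1: 427   i=2: 5   i=3: 305
  i=4: 196   i=5: 282   i=6: 140   i=7: 9
  i=8: 100   i=9: 263
Match at i=9, j=6: a = 9·22 + 6 = 204.

204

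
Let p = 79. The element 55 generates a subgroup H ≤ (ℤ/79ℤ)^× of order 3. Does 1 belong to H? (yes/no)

⟨55⟩ has order 3; its elements mod 79 are {1, 23, 55}.
1 is in this set.

yes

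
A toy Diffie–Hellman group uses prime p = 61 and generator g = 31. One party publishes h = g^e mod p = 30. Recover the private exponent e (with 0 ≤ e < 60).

31

Baby-step giant-step with m = ceil(sqrt(60)) = 8.
Baby table (31^j mod 61 for j=0..7):
  0:1  1:31  2:46  3:23  4:42  5:21  6:41  7:51
Giant step factor: 31^(-8) ≡ 12 (mod 61).
Scan 30·12^i mod 61 for i = 0, 1, …:
  i=0: 30   i=1: 55   i=2: 50   i=3: 51
Match at i=3, j=7: e = 3·8 + 7 = 31.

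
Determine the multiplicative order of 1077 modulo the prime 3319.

553

The order of 1077 must divide p − 1 = 3318 = 2 · 3 · 7 · 79.
Divisors: 1, 2, 3, 6, 7, 14, 21, 42, 79, 158, 237, 474, 553, 1106, 1659, 3318.
Check each in increasing order: 1077^1 ≡ 1077;  1077^2 ≡ 1598;  1077^3 ≡ 1804;  1077^6 ≡ 1796;  1077^7 ≡ 2634;  1077^14 ≡ 1246;  1077^21 ≡ 2792;  1077^42 ≡ 2252;  1077^79 ≡ 21;  1077^158 ≡ 441;  1077^237 ≡ 2623;  1077^474 ≡ 3161;  1077^553 ≡ 1.
Smallest exponent giving 1 is 553.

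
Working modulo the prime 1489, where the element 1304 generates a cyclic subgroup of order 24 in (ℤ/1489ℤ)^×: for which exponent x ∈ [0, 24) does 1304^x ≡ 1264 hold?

Successive powers of 1304 modulo 1489:
  1304^0=1  1304^1=1304  1304^2=1467  1304^3=1092  1304^4=484  1304^5=1289
  1304^6=1264
So 1304^6 ≡ 1264 (mod 1489), giving x = 6.

6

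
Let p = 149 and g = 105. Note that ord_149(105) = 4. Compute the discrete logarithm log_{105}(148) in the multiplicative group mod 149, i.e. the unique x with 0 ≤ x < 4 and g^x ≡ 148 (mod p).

2

Successive powers of 105 modulo 149:
  105^0=1  105^1=105  105^2=148
So 105^2 ≡ 148 (mod 149), giving x = 2.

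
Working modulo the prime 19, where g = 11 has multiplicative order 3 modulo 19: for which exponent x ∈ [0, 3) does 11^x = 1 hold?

Successive powers of 11 modulo 19:
  11^0=1
So 11^0 ≡ 1 (mod 19), giving x = 0.

0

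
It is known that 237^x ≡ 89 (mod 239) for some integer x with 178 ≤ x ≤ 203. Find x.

183

Compute 237^178 mod 239 = 169, then multiply by 237 repeatedly:
  237^178=169  237^179=140  237^180=198  237^181=82  237^182=75
  237^183=89
Found 89 at exponent 183.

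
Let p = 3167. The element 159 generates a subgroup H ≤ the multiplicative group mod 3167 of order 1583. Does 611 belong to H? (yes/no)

yes

611 ∈ ⟨159⟩ iff 611^1583 ≡ 1 (mod 3167), since |⟨159⟩| = 1583.
611^1583 mod 3167 = 1.
Since 1 = 1, 611 lies in the subgroup.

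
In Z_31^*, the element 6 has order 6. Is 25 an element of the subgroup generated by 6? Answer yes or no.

yes

⟨6⟩ has order 6; its elements mod 31 are {1, 5, 6, 25, 26, 30}.
25 is in this set.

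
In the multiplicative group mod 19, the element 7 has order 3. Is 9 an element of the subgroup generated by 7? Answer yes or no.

9 ∈ ⟨7⟩ iff 9^3 ≡ 1 (mod 19), since |⟨7⟩| = 3.
9^3 mod 19 = 7.
Since 7 ≠ 1, 9 does not lie in the subgroup.

no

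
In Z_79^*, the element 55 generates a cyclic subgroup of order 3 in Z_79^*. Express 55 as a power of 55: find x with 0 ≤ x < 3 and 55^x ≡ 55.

1

Successive powers of 55 modulo 79:
  55^0=1  55^1=55
So 55^1 ≡ 55 (mod 79), giving x = 1.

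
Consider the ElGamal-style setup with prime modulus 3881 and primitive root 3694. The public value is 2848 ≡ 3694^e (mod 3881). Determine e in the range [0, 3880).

Baby-step giant-step with m = ceil(sqrt(3880)) = 63.
Baby table (3694^j mod 3881 for j=0..62):
  0:1  1:3694  2:40  3:282  4:1600  5:3518  6:1904  7:1004
  8:2421  9:1350  10:3696  11:3547  12:362  13:2164  14:2837  15:1178
  16:931  17:548  18:2311  19:2515  20:3177  21:3575  22:2888  23:3284
  24:2971  25:3287  26:2410  27:3407  28:3256  29:445  30:2167  31:2276
  32:1298  33:1777  34:1467  35:1222  36:465  37:2308  38:3076  39:3057
  40:2729  41:1969  42:492  43:1140  44:275  45:2909  46:3238  47:3811
  48:1447  49:1081  50:3546  51:549  52:2124  53:2555  54:3459  55:1294
  56:2525  57:1307  58:94  59:1827  60:3760  61:3222  62:2922
Giant step factor: 3694^(-63) ≡ 3251 (mod 3881).
Scan 2848·3251^i mod 3881 for i = 0, 1, …:
  i=0: 2848   i=1: 2663   i=2: 2783   i=3: 922
  i=4: 1290   i=5: 2310   i=6: 75   i=7: 3203
  i=8: 230   i=9: 2578     …   i=19: 1725
  i=20: 3811
Match at i=20, j=47: e = 20·63 + 47 = 1307.

1307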